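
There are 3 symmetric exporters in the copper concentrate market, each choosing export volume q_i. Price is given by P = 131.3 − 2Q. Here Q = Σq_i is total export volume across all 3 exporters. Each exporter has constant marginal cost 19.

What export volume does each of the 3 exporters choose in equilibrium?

A representative exporter's profit is π_i = q_i(131.3 − 2Q) − 19q_i, with Q = q_i + Σ_{j≠i} q_j.
First-order condition: 112.3 − 4q_i − 2Σ_{j≠i} q_j = 0.
Imposing symmetry (q_j = q for all j) turns Σ_{j≠i} q_j into 2q, so 112.3 = 8q and q = 14.0375.

14.0375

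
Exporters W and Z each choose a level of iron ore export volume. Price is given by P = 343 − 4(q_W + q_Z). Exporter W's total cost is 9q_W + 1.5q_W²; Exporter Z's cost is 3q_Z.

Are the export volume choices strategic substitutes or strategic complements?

Exporter W's profit: π = q_W(343 − 4(q_W + q_Z)) − 9q_W − 1.5q_W².
∂π/∂q_W = 334 − 11q_W − 4q_Z = 0, so q_W = 334/11 − (4/11)q_Z.
The best-response slope dq_W/dq_Z = −4/11 < 0: the reaction function is downward-sloping, so the choices are strategic substitutes.

strategic substitutes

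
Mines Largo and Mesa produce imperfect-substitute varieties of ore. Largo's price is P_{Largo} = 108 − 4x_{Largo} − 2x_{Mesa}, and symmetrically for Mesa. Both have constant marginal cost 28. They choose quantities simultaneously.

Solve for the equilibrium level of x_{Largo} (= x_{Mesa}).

8

Mine Largo's profit: π = x_{Largo}(108 − 4x_{Largo} − 2x_{Mesa}) − 28x_{Largo}.
∂π/∂x_{Largo} = 80 − 8x_{Largo} − 2x_{Mesa} = 0 ⇒ x_{Largo} = 10 − 0.25x_{Mesa}.
By symmetry x_{Mesa} = x_{Largo}; substituting into the reaction function, 1.25x_{Largo} = 10 and x_{Largo} = 8.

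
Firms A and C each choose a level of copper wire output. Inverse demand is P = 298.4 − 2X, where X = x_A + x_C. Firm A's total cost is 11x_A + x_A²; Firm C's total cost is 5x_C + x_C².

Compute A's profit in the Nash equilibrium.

Firm A's profit: π = x_A(298.4 − 2(x_A + x_C)) − 11x_A − x_A².
∂π/∂x_A = 287.4 − 6x_A − 2x_C = 0, so x_A = 47.9 − (1/3)x_C.
By the same steps for C: x_C = 48.9 − (1/3)x_A.
Substituting the second reaction function into the first: x_A = 47.9 − (1/3)(48.9 − (1/3)x_A), which gives (8/9)x_A = 31.6 ⇒ x_A = 35.55.
Then x_C = 48.9 − (1/3)·35.55 = 37.05.
Price P = 298.4 − 2·72.6 = 153.2.
A's profit: (153.2 − 11)·35.55 − (35.55)² = 3791.4075.

3791.4075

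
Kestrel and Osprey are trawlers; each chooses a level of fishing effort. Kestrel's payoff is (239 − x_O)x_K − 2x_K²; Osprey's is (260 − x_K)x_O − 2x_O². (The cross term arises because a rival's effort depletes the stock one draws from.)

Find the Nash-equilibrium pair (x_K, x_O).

46.4, 53.4

Expanding Kestrel's payoff: 239x_K − x_Ox_K − 2x_K².
∂π/∂x_K = 239 − x_O − 4x_K = 0, so x_K = 59.75 − 0.25x_O.
Likewise for Osprey: x_O = 65 − 0.25x_K.
Substituting the second reaction function into the first: x_K = 59.75 − 0.25(65 − 0.25x_K), which gives 0.9375x_K = 43.5 ⇒ x_K = 46.4.
Then x_O = 65 − 0.25·46.4 = 53.4.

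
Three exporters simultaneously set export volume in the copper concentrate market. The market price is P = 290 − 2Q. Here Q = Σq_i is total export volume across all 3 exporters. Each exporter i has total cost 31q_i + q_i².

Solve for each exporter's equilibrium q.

25.9

A representative exporter's profit is π_i = q_i(290 − 2Q) − 31q_i − q_i², with Q = q_i + Σ_{j≠i} q_j.
First-order condition: 259 − 6q_i − 2Σ_{j≠i} q_j = 0.
With identical exporters, set every q_j = q: then 259 − 6q − 4q = 0, i.e. q = 259/10 = 25.9.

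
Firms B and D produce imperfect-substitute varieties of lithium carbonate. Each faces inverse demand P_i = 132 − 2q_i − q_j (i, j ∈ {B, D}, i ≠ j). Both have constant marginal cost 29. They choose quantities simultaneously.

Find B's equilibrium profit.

848.72

Firm B's profit: π = q_B(132 − 2q_B − q_D) − 29q_B.
∂π/∂q_B = 103 − 4q_B − q_D = 0 ⇒ q_B = 25.75 − 0.25q_D.
The game is symmetric, so in equilibrium q_D = q_B: the reaction function gives 1.25q_B = 25.75, hence q_B = 20.6.
P_B = 132 − 2·20.6 − 20.6 = 70.2.
Profit = (70.2 − 29)·20.6 = 848.72.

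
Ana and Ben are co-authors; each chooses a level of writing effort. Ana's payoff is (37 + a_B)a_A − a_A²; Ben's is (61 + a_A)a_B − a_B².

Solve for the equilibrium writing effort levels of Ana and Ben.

Expanding Ana's payoff: 37a_A + a_Ba_A − a_A².
∂π/∂a_A = 37 + a_B − 2a_A = 0, so a_A = 18.5 + 0.5a_B.
Likewise for Ben: a_B = 30.5 + 0.5a_A.
Substituting the second reaction function into the first: a_A = 18.5 + 0.5(30.5 + 0.5a_A), which gives 0.75a_A = 33.75 ⇒ a_A = 45.
Then a_B = 30.5 + 0.5·45 = 53.

45, 53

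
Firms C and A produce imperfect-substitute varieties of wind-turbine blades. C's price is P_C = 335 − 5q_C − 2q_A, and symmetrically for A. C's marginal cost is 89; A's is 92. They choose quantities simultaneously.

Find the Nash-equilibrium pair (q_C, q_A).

Firm C's profit: π = q_C(335 − 5q_C − 2q_A) − 89q_C.
∂π/∂q_C = 246 − 10q_C − 2q_A = 0 ⇒ q_C = 24.6 − 0.2q_A.
Similarly q_A = 24.3 − 0.2q_C.
Substituting the second reaction function into the first: q_C = 24.6 − 0.2(24.3 − 0.2q_C), which gives 0.96q_C = 19.74 ⇒ q_C = 20.5625.
Then q_A = 24.3 − 0.2·20.5625 = 20.1875.

20.5625, 20.1875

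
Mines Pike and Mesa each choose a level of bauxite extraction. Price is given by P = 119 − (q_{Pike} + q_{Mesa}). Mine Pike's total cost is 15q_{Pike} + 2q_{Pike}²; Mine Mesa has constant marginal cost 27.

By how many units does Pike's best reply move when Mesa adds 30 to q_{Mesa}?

Mine Pike's profit: π = q_{Pike}(119 − (q_{Pike} + q_{Mesa})) − 15q_{Pike} − 2q_{Pike}².
∂π/∂q_{Pike} = 104 − 6q_{Pike} − q_{Mesa} = 0, so q_{Pike} = 52/3 − (1/6)q_{Mesa}.
The reaction-function slope is −1/6, so a 30-unit rise in q_{Mesa} moves q_{Pike} by −1/6 × 30 = −5. Pike's best response falls — the actions are strategic substitutes.

-5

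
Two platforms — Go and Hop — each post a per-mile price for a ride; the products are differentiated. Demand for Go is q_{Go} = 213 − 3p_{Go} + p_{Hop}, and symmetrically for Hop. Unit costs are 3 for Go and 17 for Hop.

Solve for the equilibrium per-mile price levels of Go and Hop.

Go's profit: π = (p_{Go} − 3)(213 − 3p_{Go} + p_{Hop}).
∂π/∂p_{Go} = 222 − 6p_{Go} + p_{Hop} = 0 ⇒ p_{Go} = 37 + (1/6)p_{Hop}.
Similarly p_{Hop} = 44 + (1/6)p_{Go}.
Plugging p_{Hop} into Go's best response: p_{Go} = 37 + (1/6)(44 + (1/6)p_{Go}) ⇒ (35/36)p_{Go} = 133/3, so p_{Go} = 45.6.
Then p_{Hop} = 44 + (1/6)·45.6 = 51.6.

45.6, 51.6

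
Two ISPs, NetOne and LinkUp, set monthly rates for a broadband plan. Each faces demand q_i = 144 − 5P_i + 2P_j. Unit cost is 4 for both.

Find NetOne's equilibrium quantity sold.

82.5

NetOne's profit: π = (P_{NetOne} − 4)(144 − 5P_{NetOne} + 2P_{LinkUp}).
∂π/∂P_{NetOne} = 164 − 10P_{NetOne} + 2P_{LinkUp} = 0 ⇒ P_{NetOne} = 16.4 + 0.2P_{LinkUp}.
By symmetry P_{LinkUp} = P_{NetOne}; substituting into the reaction function, 0.8P_{NetOne} = 16.4 and P_{NetOne} = 20.5.
q_{NetOne} = 144 − 5·20.5 + 2·20.5 = 82.5.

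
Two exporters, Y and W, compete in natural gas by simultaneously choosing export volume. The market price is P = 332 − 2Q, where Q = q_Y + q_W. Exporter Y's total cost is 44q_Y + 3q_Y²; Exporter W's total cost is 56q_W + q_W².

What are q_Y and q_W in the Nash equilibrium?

Exporter Y's profit: π = q_Y(332 − 2(q_Y + q_W)) − 44q_Y − 3q_Y².
∂π/∂q_Y = 288 − 10q_Y − 2q_W = 0, so q_Y = 28.8 − 0.2q_W.
For W: ∂π/∂q_W = 276 − 6q_W − 2q_Y = 0 ⇒ q_W = 46 − (1/3)q_Y.
Substituting the second reaction function into the first: q_Y = 28.8 − 0.2(46 − (1/3)q_Y), which gives (14/15)q_Y = 19.6 ⇒ q_Y = 21.
Then q_W = 46 − (1/3)·21 = 39.

21, 39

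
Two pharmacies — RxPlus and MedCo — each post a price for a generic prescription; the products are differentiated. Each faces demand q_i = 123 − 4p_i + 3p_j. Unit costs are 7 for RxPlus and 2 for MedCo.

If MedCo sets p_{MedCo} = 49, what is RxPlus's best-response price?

RxPlus's profit: π = (p_{RxPlus} − 7)(123 − 4p_{RxPlus} + 3p_{MedCo}).
∂π/∂p_{RxPlus} = 151 − 8p_{RxPlus} + 3p_{MedCo} = 0 ⇒ p_{RxPlus} = 18.875 + 0.375p_{MedCo}.
At p_{MedCo} = 49: p_{RxPlus} = 18.875 + 0.375·49 = 37.25.

37.25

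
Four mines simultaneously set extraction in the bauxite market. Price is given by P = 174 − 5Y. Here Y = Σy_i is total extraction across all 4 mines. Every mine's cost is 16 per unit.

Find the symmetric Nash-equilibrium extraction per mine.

A representative mine's profit is π_i = y_i(174 − 5Y) − 16y_i, with Y = y_i + Σ_{j≠i} y_j.
First-order condition: 158 − 10y_i − 5Σ_{j≠i} y_j = 0.
Imposing symmetry (y_j = y for all j) turns Σ_{j≠i} y_j into 3y, so 158 = 25y and y = 6.32.

6.32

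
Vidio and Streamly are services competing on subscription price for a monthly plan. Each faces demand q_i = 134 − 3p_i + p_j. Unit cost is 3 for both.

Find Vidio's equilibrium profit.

1966.08

Vidio's profit: π = (p_{Vidio} − 3)(134 − 3p_{Vidio} + p_{Streamly}).
∂π/∂p_{Vidio} = 143 − 6p_{Vidio} + p_{Streamly} = 0 ⇒ p_{Vidio} = 143/6 + (1/6)p_{Streamly}.
By symmetry p_{Streamly} = p_{Vidio}; substituting into the reaction function, (5/6)p_{Vidio} = 143/6 and p_{Vidio} = 28.6.
q_{Vidio} = 134 − 3·28.6 + 28.6 = 76.8.
Profit = (28.6 − 3)·76.8 = 1966.08.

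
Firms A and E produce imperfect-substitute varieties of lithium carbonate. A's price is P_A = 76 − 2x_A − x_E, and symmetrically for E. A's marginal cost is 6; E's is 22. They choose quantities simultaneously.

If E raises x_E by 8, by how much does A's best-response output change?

-2

Firm A's profit: π = x_A(76 − 2x_A − x_E) − 6x_A.
∂π/∂x_A = 70 − 4x_A − x_E = 0 ⇒ x_A = 17.5 − 0.25x_E.
The reaction-function slope is −0.25, so an 8-unit rise in x_E moves x_A by −0.25 × 8 = −2. A's best response falls — the actions are strategic substitutes.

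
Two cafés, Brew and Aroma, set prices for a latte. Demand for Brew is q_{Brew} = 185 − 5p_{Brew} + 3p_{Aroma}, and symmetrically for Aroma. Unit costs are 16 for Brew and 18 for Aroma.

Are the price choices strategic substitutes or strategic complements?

Brew's profit: π = (p_{Brew} − 16)(185 − 5p_{Brew} + 3p_{Aroma}).
∂π/∂p_{Brew} = 265 − 10p_{Brew} + 3p_{Aroma} = 0 ⇒ p_{Brew} = 26.5 + 0.3p_{Aroma}.
The best-response slope dp_{Brew}/dp_{Aroma} = 0.3 > 0: the reaction function is upward-sloping, so the choices are strategic complements.

strategic complements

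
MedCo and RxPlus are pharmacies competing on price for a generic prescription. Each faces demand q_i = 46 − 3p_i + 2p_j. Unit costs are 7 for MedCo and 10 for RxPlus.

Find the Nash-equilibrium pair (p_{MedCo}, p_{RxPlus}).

17.3125, 18.4375

MedCo's profit: π = (p_{MedCo} − 7)(46 − 3p_{MedCo} + 2p_{RxPlus}).
∂π/∂p_{MedCo} = 67 − 6p_{MedCo} + 2p_{RxPlus} = 0 ⇒ p_{MedCo} = 67/6 + (1/3)p_{RxPlus}.
Similarly p_{RxPlus} = 38/3 + (1/3)p_{MedCo}.
Plugging p_{RxPlus} into MedCo's best response: p_{MedCo} = 67/6 + (1/3)(38/3 + (1/3)p_{MedCo}) ⇒ (8/9)p_{MedCo} = 277/18, so p_{MedCo} = 17.3125.
Then p_{RxPlus} = 38/3 + (1/3)·17.3125 = 18.4375.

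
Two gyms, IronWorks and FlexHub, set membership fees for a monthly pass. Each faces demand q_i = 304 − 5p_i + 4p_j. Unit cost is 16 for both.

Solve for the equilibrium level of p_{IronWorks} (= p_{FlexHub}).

64

IronWorks's profit: π = (p_{IronWorks} − 16)(304 − 5p_{IronWorks} + 4p_{FlexHub}).
∂π/∂p_{IronWorks} = 384 − 10p_{IronWorks} + 4p_{FlexHub} = 0 ⇒ p_{IronWorks} = 38.4 + 0.4p_{FlexHub}.
Setting p_{IronWorks} = p_{FlexHub} in the reaction function: p_{IronWorks} = 38.4 + 0.4p_{IronWorks}, so p_{IronWorks} = 38.4 / 0.6 = 64.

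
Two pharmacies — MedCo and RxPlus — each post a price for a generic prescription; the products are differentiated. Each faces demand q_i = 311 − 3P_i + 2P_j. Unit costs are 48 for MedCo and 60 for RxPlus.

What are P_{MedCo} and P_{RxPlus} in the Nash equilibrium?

MedCo's profit: π = (P_{MedCo} − 48)(311 − 3P_{MedCo} + 2P_{RxPlus}).
∂π/∂P_{MedCo} = 455 − 6P_{MedCo} + 2P_{RxPlus} = 0 ⇒ P_{MedCo} = 455/6 + (1/3)P_{RxPlus}.
Similarly P_{RxPlus} = 491/6 + (1/3)P_{MedCo}.
Solving the two reaction functions simultaneously: (1 − (1/3)(1/3))P_{MedCo} = 455/6 + (1/3)·(491/6), so (8/9)P_{MedCo} = 928/9 and P_{MedCo} = 116.
Then P_{RxPlus} = 491/6 + (1/3)·116 = 120.5.

116, 120.5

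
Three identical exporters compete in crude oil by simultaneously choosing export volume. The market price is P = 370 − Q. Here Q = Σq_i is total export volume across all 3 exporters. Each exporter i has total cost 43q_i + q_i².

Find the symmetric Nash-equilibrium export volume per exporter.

54.5

A representative exporter's profit is π_i = q_i(370 − Q) − 43q_i − q_i², with Q = q_i + Σ_{j≠i} q_j.
First-order condition: 327 − 4q_i − Σ_{j≠i} q_j = 0.
Imposing symmetry (q_j = q for all j) turns Σ_{j≠i} q_j into 2q, so 327 = 6q and q = 54.5.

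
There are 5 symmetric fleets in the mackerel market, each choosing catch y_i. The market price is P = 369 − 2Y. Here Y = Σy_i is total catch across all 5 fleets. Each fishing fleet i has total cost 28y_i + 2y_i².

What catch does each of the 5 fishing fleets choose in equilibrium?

A representative fishing fleet's profit is π_i = y_i(369 − 2Y) − 28y_i − 2y_i², with Y = y_i + Σ_{j≠i} y_j.
First-order condition: 341 − 8y_i − 2Σ_{j≠i} y_j = 0.
In a symmetric equilibrium every fishing fleet chooses the same y, so Σ_{j≠i} y_j = 4y. The condition becomes 341 − 16y = 0, giving y = 341/16 = 21.3125.

21.3125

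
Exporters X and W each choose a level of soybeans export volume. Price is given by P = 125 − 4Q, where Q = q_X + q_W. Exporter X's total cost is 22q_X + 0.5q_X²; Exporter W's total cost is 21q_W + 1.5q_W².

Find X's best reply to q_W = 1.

Exporter X's profit: π = q_X(125 − 4(q_X + q_W)) − 22q_X − 0.5q_X².
∂π/∂q_X = 103 − 9q_X − 4q_W = 0, so q_X = 103/9 − (4/9)q_W.
At q_W = 1: q_X = 103/9 − (4/9)·1 = 11.

11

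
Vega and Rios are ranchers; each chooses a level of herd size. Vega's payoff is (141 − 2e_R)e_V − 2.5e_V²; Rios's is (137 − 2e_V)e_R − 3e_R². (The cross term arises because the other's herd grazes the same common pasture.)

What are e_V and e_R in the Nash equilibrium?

22, 15.5

Expanding Vega's payoff: 141e_V − 2e_Re_V − 2.5e_V².
∂π/∂e_V = 141 − 2e_R − 5e_V = 0, so e_V = 28.2 − 0.4e_R.
Likewise for Rios: e_R = 137/6 − (1/3)e_V.
Plugging e_R into Vega's best response: e_V = 28.2 − 0.4(137/6 − (1/3)e_V) ⇒ (13/15)e_V = 286/15, so e_V = 22.
Then e_R = 137/6 − (1/3)·22 = 15.5.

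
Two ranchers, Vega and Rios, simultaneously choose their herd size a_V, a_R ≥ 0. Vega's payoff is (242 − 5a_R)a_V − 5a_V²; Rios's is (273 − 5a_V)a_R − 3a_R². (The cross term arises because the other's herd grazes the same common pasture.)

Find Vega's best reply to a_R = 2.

Expanding Vega's payoff: 242a_V − 5a_Ra_V − 5a_V².
∂π/∂a_V = 242 − 5a_R − 10a_V = 0, so a_V = 24.2 − 0.5a_R.
At a_R = 2: a_V = 24.2 − 0.5·2 = 23.2.

23.2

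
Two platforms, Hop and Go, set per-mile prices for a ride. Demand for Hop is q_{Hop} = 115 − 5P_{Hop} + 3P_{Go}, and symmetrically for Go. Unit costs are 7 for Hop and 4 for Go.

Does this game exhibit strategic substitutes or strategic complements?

Hop's profit: π = (P_{Hop} − 7)(115 − 5P_{Hop} + 3P_{Go}).
∂π/∂P_{Hop} = 150 − 10P_{Hop} + 3P_{Go} = 0 ⇒ P_{Hop} = 15 + 0.3P_{Go}.
The best-response slope dP_{Hop}/dP_{Go} = 0.3 > 0: the reaction function is upward-sloping, so the choices are strategic complements.

strategic complements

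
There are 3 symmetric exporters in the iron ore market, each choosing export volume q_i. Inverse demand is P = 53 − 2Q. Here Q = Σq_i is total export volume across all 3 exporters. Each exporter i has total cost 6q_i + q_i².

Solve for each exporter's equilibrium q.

4.7

A representative exporter's profit is π_i = q_i(53 − 2Q) − 6q_i − q_i², with Q = q_i + Σ_{j≠i} q_j.
First-order condition: 47 − 6q_i − 2Σ_{j≠i} q_j = 0.
Imposing symmetry (q_j = q for all j) turns Σ_{j≠i} q_j into 2q, so 47 = 10q and q = 4.7.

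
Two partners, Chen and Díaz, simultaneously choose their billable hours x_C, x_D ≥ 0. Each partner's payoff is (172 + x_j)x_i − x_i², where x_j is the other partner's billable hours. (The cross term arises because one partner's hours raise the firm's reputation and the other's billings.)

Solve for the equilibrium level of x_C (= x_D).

172

Chen's payoff is (172 + x_D)x_C − x_C².
∂π/∂x_C = 172 + x_D − 2x_C = 0, so x_C = 86 + 0.5x_D.
The game is symmetric, so in equilibrium x_D = x_C: the reaction function gives 0.5x_C = 86, hence x_C = 172.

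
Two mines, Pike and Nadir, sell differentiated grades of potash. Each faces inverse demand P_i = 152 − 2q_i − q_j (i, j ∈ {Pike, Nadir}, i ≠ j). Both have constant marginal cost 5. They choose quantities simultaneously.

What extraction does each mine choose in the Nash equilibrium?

Mine Pike's profit: π = q_{Pike}(152 − 2q_{Pike} − q_{Nadir}) − 5q_{Pike}.
∂π/∂q_{Pike} = 147 − 4q_{Pike} − q_{Nadir} = 0 ⇒ q_{Pike} = 36.75 − 0.25q_{Nadir}.
The game is symmetric, so in equilibrium q_{Nadir} = q_{Pike}: the reaction function gives 1.25q_{Pike} = 36.75, hence q_{Pike} = 29.4.

29.4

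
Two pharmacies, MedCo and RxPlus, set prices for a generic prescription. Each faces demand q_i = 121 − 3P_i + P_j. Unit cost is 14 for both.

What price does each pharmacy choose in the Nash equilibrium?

32.6

MedCo's profit: π = (P_{MedCo} − 14)(121 − 3P_{MedCo} + P_{RxPlus}).
∂π/∂P_{MedCo} = 163 − 6P_{MedCo} + P_{RxPlus} = 0 ⇒ P_{MedCo} = 163/6 + (1/6)P_{RxPlus}.
By symmetry P_{RxPlus} = P_{MedCo}; substituting into the reaction function, (5/6)P_{MedCo} = 163/6 and P_{MedCo} = 32.6.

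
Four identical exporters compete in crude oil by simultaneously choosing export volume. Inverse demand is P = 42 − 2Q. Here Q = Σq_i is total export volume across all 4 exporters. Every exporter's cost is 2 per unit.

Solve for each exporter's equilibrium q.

4

A representative exporter's profit is π_i = q_i(42 − 2Q) − 2q_i, with Q = q_i + Σ_{j≠i} q_j.
First-order condition: 40 − 4q_i − 2Σ_{j≠i} q_j = 0.
Imposing symmetry (q_j = q for all j) turns Σ_{j≠i} q_j into 3q, so 40 = 10q and q = 4.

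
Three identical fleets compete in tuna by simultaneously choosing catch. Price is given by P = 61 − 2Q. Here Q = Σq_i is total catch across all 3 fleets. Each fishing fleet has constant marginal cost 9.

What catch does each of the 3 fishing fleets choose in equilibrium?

6.5

A representative fishing fleet's profit is π_i = q_i(61 − 2Q) − 9q_i, with Q = q_i + Σ_{j≠i} q_j.
First-order condition: 52 − 4q_i − 2Σ_{j≠i} q_j = 0.
Imposing symmetry (q_j = q for all j) turns Σ_{j≠i} q_j into 2q, so 52 = 8q and q = 6.5.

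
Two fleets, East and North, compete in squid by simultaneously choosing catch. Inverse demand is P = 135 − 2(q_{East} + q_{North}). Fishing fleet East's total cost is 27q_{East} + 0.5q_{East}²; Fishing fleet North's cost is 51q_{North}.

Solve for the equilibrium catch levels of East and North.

16.5, 12.75

Fishing fleet East's profit: π = q_{East}(135 − 2(q_{East} + q_{North})) − 27q_{East} − 0.5q_{East}².
∂π/∂q_{East} = 108 − 5q_{East} − 2q_{North} = 0, so q_{East} = 21.6 − 0.4q_{North}.
For North: ∂π/∂q_{North} = 84 − 4q_{North} − 2q_{East} = 0 ⇒ q_{North} = 21 − 0.5q_{East}.
Substituting the second reaction function into the first: q_{East} = 21.6 − 0.4(21 − 0.5q_{East}), which gives 0.8q_{East} = 13.2 ⇒ q_{East} = 16.5.
Then q_{North} = 21 − 0.5·16.5 = 12.75.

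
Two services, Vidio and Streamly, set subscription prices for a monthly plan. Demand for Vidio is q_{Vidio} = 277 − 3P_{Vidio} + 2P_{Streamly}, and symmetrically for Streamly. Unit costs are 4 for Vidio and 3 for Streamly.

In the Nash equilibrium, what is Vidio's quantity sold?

204.1875

Vidio's profit: π = (P_{Vidio} − 4)(277 − 3P_{Vidio} + 2P_{Streamly}).
∂π/∂P_{Vidio} = 289 − 6P_{Vidio} + 2P_{Streamly} = 0 ⇒ P_{Vidio} = 289/6 + (1/3)P_{Streamly}.
Similarly P_{Streamly} = 143/3 + (1/3)P_{Vidio}.
Substituting the second reaction function into the first: P_{Vidio} = 289/6 + (1/3)(143/3 + (1/3)P_{Vidio}), which gives (8/9)P_{Vidio} = 1153/18 ⇒ P_{Vidio} = 72.0625.
Then P_{Streamly} = 143/3 + (1/3)·72.0625 = 71.6875.
q_{Vidio} = 277 − 3·72.0625 + 2·71.6875 = 204.1875.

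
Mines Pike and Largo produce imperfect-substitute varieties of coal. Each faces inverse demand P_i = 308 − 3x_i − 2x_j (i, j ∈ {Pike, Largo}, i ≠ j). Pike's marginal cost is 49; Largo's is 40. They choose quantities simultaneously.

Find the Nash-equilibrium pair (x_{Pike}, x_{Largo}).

Mine Pike's profit: π = x_{Pike}(308 − 3x_{Pike} − 2x_{Largo}) − 49x_{Pike}.
∂π/∂x_{Pike} = 259 − 6x_{Pike} − 2x_{Largo} = 0 ⇒ x_{Pike} = 259/6 − (1/3)x_{Largo}.
Similarly x_{Largo} = 134/3 − (1/3)x_{Pike}.
Solving the two reaction functions simultaneously: (1 − (−1/3)(−1/3))x_{Pike} = 259/6 − (1/3)·(134/3), so (8/9)x_{Pike} = 509/18 and x_{Pike} = 31.8125.
Then x_{Largo} = 134/3 − (1/3)·31.8125 = 34.0625.

31.8125, 34.0625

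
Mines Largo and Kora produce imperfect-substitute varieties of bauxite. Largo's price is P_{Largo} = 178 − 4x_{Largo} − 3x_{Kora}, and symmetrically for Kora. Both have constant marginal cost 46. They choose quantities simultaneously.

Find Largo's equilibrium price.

94

Mine Largo's profit: π = x_{Largo}(178 − 4x_{Largo} − 3x_{Kora}) − 46x_{Largo}.
∂π/∂x_{Largo} = 132 − 8x_{Largo} − 3x_{Kora} = 0 ⇒ x_{Largo} = 16.5 − 0.375x_{Kora}.
Setting x_{Largo} = x_{Kora} in the reaction function: x_{Largo} = 16.5 − 0.375x_{Largo}, so x_{Largo} = 16.5 / 1.375 = 12.
P_{Largo} = 178 − 4·12 − 3·12 = 94.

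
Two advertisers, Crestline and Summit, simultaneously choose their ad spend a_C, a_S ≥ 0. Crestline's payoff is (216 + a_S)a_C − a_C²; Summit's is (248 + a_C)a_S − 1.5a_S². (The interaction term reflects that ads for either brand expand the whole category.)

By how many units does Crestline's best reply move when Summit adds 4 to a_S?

Expanding Crestline's payoff: 216a_C + a_Sa_C − a_C².
∂π/∂a_C = 216 + a_S − 2a_C = 0, so a_C = 108 + 0.5a_S.
The reaction-function slope is 0.5, so a 4-unit rise in a_S moves a_C by 0.5 × 4 = 2. Crestline's best response rises — the actions are strategic complements.

2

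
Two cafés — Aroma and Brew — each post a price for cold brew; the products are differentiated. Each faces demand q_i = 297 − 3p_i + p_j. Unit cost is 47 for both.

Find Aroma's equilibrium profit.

Aroma's profit: π = (p_{Aroma} − 47)(297 − 3p_{Aroma} + p_{Brew}).
∂π/∂p_{Aroma} = 438 − 6p_{Aroma} + p_{Brew} = 0 ⇒ p_{Aroma} = 73 + (1/6)p_{Brew}.
Setting p_{Aroma} = p_{Brew} in the reaction function: p_{Aroma} = 73 + (1/6)p_{Aroma}, so p_{Aroma} = 73 / (5/6) = 87.6.
q_{Aroma} = 297 − 3·87.6 + 87.6 = 121.8.
Profit = (87.6 − 47)·121.8 = 4945.08.

4945.08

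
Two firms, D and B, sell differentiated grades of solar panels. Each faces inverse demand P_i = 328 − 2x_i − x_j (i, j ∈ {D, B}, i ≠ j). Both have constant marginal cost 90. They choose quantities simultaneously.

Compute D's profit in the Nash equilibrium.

Firm D's profit: π = x_D(328 − 2x_D − x_B) − 90x_D.
∂π/∂x_D = 238 − 4x_D − x_B = 0 ⇒ x_D = 59.5 − 0.25x_B.
The game is symmetric, so in equilibrium x_B = x_D: the reaction function gives 1.25x_D = 59.5, hence x_D = 47.6.
P_D = 328 − 2·47.6 − 47.6 = 185.2.
Profit = (185.2 − 90)·47.6 = 4531.52.

4531.52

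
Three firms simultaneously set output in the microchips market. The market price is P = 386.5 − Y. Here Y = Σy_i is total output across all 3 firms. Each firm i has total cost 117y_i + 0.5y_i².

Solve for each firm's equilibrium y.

A representative firm's profit is π_i = y_i(386.5 − Y) − 117y_i − 0.5y_i², with Y = y_i + Σ_{j≠i} y_j.
First-order condition: 269.5 − 3y_i − Σ_{j≠i} y_j = 0.
Imposing symmetry (y_j = y for all j) turns Σ_{j≠i} y_j into 2y, so 269.5 = 5y and y = 53.9.

53.9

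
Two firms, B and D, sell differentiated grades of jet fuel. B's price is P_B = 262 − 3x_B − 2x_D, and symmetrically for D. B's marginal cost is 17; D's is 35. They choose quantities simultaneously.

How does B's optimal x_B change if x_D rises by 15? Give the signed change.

-5

Firm B's profit: π = x_B(262 − 3x_B − 2x_D) − 17x_B.
∂π/∂x_B = 245 − 6x_B − 2x_D = 0 ⇒ x_B = 245/6 − (1/3)x_D.
The reaction-function slope is −1/3, so a 15-unit rise in x_D moves x_B by −1/3 × 15 = −5. B's best response falls — the actions are strategic substitutes.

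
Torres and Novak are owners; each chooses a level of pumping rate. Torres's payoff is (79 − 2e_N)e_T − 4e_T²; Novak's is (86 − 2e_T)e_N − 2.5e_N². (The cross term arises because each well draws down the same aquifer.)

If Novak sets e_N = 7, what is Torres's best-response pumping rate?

Expanding Torres's payoff: 79e_T − 2e_Ne_T − 4e_T².
∂π/∂e_T = 79 − 2e_N − 8e_T = 0, so e_T = 9.875 − 0.25e_N.
At e_N = 7: e_T = 9.875 − 0.25·7 = 8.125.

8.125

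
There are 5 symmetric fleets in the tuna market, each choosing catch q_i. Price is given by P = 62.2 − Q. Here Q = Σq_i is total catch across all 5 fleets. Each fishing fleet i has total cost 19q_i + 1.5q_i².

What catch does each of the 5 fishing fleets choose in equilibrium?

4.8

A representative fishing fleet's profit is π_i = q_i(62.2 − Q) − 19q_i − 1.5q_i², with Q = q_i + Σ_{j≠i} q_j.
First-order condition: 43.2 − 5q_i − Σ_{j≠i} q_j = 0.
In a symmetric equilibrium every fishing fleet chooses the same q, so Σ_{j≠i} q_j = 4q. The condition becomes 43.2 − 9q = 0, giving q = 43.2/9 = 4.8.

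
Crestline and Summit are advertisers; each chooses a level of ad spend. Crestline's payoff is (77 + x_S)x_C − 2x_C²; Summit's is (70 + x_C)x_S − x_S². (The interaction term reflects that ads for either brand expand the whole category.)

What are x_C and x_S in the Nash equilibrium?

Expanding Crestline's payoff: 77x_C + x_Sx_C − 2x_C².
∂π/∂x_C = 77 + x_S − 4x_C = 0, so x_C = 19.25 + 0.25x_S.
Likewise for Summit: x_S = 35 + 0.5x_C.
Substituting the second reaction function into the first: x_C = 19.25 + 0.25(35 + 0.5x_C), which gives 0.875x_C = 28 ⇒ x_C = 32.
Then x_S = 35 + 0.5·32 = 51.

32, 51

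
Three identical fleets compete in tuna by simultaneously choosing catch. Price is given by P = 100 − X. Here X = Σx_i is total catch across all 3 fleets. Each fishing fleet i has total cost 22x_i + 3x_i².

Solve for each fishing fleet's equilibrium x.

A representative fishing fleet's profit is π_i = x_i(100 − X) − 22x_i − 3x_i², with X = x_i + Σ_{j≠i} x_j.
First-order condition: 78 − 8x_i − Σ_{j≠i} x_j = 0.
Imposing symmetry (x_j = x for all j) turns Σ_{j≠i} x_j into 2x, so 78 = 10x and x = 7.8.

7.8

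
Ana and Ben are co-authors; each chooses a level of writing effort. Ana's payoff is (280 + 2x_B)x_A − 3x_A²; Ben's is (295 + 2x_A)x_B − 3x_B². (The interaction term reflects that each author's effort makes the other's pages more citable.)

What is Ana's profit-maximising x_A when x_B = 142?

94

Expanding Ana's payoff: 280x_A + 2x_Bx_A − 3x_A².
∂π/∂x_A = 280 + 2x_B − 6x_A = 0, so x_A = 140/3 + (1/3)x_B.
At x_B = 142: x_A = 140/3 + (1/3)·142 = 94.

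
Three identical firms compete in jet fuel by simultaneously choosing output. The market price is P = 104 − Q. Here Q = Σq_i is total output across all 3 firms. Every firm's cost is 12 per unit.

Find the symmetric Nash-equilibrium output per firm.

23

A representative firm's profit is π_i = q_i(104 − Q) − 12q_i, with Q = q_i + Σ_{j≠i} q_j.
First-order condition: 92 − 2q_i − Σ_{j≠i} q_j = 0.
With identical firms, set every q_j = q: then 92 − 2q − 2q = 0, i.e. q = 92/4 = 23.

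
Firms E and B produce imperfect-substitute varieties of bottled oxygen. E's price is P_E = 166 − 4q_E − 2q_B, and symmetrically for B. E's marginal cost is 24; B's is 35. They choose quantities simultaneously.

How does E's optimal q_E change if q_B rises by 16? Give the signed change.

-4

Firm E's profit: π = q_E(166 − 4q_E − 2q_B) − 24q_E.
∂π/∂q_E = 142 − 8q_E − 2q_B = 0 ⇒ q_E = 17.75 − 0.25q_B.
The reaction-function slope is −0.25, so a 16-unit rise in q_B moves q_E by −0.25 × 16 = −4. E's best response falls — the actions are strategic substitutes.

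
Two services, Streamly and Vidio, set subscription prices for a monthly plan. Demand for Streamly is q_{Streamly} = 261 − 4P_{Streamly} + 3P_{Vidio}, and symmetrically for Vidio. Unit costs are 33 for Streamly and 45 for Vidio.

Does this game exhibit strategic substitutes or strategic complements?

strategic complements

Streamly's profit: π = (P_{Streamly} − 33)(261 − 4P_{Streamly} + 3P_{Vidio}).
∂π/∂P_{Streamly} = 393 − 8P_{Streamly} + 3P_{Vidio} = 0 ⇒ P_{Streamly} = 49.125 + 0.375P_{Vidio}.
The best-response slope dP_{Streamly}/dP_{Vidio} = 0.375 > 0: the reaction function is upward-sloping, so the choices are strategic complements.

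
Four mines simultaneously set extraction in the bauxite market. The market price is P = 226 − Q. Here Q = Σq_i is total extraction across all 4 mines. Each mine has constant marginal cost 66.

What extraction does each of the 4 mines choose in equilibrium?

32

A representative mine's profit is π_i = q_i(226 − Q) − 66q_i, with Q = q_i + Σ_{j≠i} q_j.
First-order condition: 160 − 2q_i − Σ_{j≠i} q_j = 0.
Imposing symmetry (q_j = q for all j) turns Σ_{j≠i} q_j into 3q, so 160 = 5q and q = 32.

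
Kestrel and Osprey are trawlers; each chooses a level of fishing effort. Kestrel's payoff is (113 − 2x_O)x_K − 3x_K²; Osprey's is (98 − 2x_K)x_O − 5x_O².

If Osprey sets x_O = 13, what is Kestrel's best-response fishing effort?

Expanding Kestrel's payoff: 113x_K − 2x_Ox_K − 3x_K².
∂π/∂x_K = 113 − 2x_O − 6x_K = 0, so x_K = 113/6 − (1/3)x_O.
At x_O = 13: x_K = 113/6 − (1/3)·13 = 14.5.

14.5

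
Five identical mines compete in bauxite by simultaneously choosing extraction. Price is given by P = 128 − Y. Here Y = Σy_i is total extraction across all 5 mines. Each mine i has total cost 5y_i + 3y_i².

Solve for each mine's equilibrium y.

A representative mine's profit is π_i = y_i(128 − Y) − 5y_i − 3y_i², with Y = y_i + Σ_{j≠i} y_j.
First-order condition: 123 − 8y_i − Σ_{j≠i} y_j = 0.
Imposing symmetry (y_j = y for all j) turns Σ_{j≠i} y_j into 4y, so 123 = 12y and y = 10.25.

10.25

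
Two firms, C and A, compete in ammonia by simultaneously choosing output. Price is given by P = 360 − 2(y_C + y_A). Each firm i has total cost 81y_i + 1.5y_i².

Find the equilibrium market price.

Firm C's profit: π = y_C(360 − 2(y_C + y_A)) − 81y_C − 1.5y_C².
∂π/∂y_C = 279 − 7y_C − 2y_A = 0, so y_C = 279/7 − (2/7)y_A.
By symmetry y_A = y_C; substituting into the reaction function, (9/7)y_C = 279/7 and y_C = 31.
Equilibrium price: P = 360 − 2·62 = 236.

236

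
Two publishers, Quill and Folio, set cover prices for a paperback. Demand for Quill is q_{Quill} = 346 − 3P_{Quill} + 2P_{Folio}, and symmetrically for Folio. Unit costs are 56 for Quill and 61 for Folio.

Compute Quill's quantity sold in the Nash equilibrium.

220.3125

Quill's profit: π = (P_{Quill} − 56)(346 − 3P_{Quill} + 2P_{Folio}).
∂π/∂P_{Quill} = 514 − 6P_{Quill} + 2P_{Folio} = 0 ⇒ P_{Quill} = 257/3 + (1/3)P_{Folio}.
Similarly P_{Folio} = 529/6 + (1/3)P_{Quill}.
Substituting the second reaction function into the first: P_{Quill} = 257/3 + (1/3)(529/6 + (1/3)P_{Quill}), which gives (8/9)P_{Quill} = 2071/18 ⇒ P_{Quill} = 129.4375.
Then P_{Folio} = 529/6 + (1/3)·129.4375 = 131.3125.
q_{Quill} = 346 − 3·129.4375 + 2·131.3125 = 220.3125.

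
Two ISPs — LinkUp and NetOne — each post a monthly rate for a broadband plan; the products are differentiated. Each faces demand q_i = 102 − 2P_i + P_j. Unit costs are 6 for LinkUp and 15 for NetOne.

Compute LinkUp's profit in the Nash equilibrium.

LinkUp's profit: π = (P_{LinkUp} − 6)(102 − 2P_{LinkUp} + P_{NetOne}).
∂π/∂P_{LinkUp} = 114 − 4P_{LinkUp} + P_{NetOne} = 0 ⇒ P_{LinkUp} = 28.5 + 0.25P_{NetOne}.
Similarly P_{NetOne} = 33 + 0.25P_{LinkUp}.
Plugging P_{NetOne} into LinkUp's best response: P_{LinkUp} = 28.5 + 0.25(33 + 0.25P_{LinkUp}) ⇒ 0.9375P_{LinkUp} = 36.75, so P_{LinkUp} = 39.2.
Then P_{NetOne} = 33 + 0.25·39.2 = 42.8.
q_{LinkUp} = 102 − 2·39.2 + 42.8 = 66.4.
Profit = (39.2 − 6)·66.4 = 2204.48.

2204.48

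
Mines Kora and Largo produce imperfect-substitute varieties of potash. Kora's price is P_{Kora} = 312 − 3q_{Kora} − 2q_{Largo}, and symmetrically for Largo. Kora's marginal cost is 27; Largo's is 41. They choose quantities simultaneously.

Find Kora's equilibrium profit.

3996.75

Mine Kora's profit: π = q_{Kora}(312 − 3q_{Kora} − 2q_{Largo}) − 27q_{Kora}.
∂π/∂q_{Kora} = 285 − 6q_{Kora} − 2q_{Largo} = 0 ⇒ q_{Kora} = 47.5 − (1/3)q_{Largo}.
Similarly q_{Largo} = 271/6 − (1/3)q_{Kora}.
Plugging q_{Largo} into Kora's best response: q_{Kora} = 47.5 − (1/3)(271/6 − (1/3)q_{Kora}) ⇒ (8/9)q_{Kora} = 292/9, so q_{Kora} = 36.5.
Then q_{Largo} = 271/6 − (1/3)·36.5 = 33.
P_{Kora} = 312 − 3·36.5 − 2·33 = 136.5.
Profit = (136.5 − 27)·36.5 = 3996.75.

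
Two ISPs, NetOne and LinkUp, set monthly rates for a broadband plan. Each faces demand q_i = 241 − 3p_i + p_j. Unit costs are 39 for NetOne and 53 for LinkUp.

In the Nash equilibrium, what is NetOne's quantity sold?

101.4

NetOne's profit: π = (p_{NetOne} − 39)(241 − 3p_{NetOne} + p_{LinkUp}).
∂π/∂p_{NetOne} = 358 − 6p_{NetOne} + p_{LinkUp} = 0 ⇒ p_{NetOne} = 179/3 + (1/6)p_{LinkUp}.
Similarly p_{LinkUp} = 200/3 + (1/6)p_{NetOne}.
Solving the two reaction functions simultaneously: (1 − (1/6)(1/6))p_{NetOne} = 179/3 + (1/6)·(200/3), so (35/36)p_{NetOne} = 637/9 and p_{NetOne} = 72.8.
Then p_{LinkUp} = 200/3 + (1/6)·72.8 = 78.8.
q_{NetOne} = 241 − 3·72.8 + 78.8 = 101.4.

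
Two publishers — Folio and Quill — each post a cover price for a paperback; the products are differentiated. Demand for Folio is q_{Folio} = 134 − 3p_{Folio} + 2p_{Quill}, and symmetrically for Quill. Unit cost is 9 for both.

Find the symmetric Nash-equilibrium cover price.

Folio's profit: π = (p_{Folio} − 9)(134 − 3p_{Folio} + 2p_{Quill}).
∂π/∂p_{Folio} = 161 − 6p_{Folio} + 2p_{Quill} = 0 ⇒ p_{Folio} = 161/6 + (1/3)p_{Quill}.
Setting p_{Folio} = p_{Quill} in the reaction function: p_{Folio} = 161/6 + (1/3)p_{Folio}, so p_{Folio} = (161/6) / (2/3) = 40.25.

40.25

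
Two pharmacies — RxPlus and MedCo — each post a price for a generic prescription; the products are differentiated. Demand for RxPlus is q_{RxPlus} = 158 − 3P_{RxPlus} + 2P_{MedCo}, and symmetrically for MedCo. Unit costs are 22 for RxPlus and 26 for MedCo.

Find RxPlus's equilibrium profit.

RxPlus's profit: π = (P_{RxPlus} − 22)(158 − 3P_{RxPlus} + 2P_{MedCo}).
∂π/∂P_{RxPlus} = 224 − 6P_{RxPlus} + 2P_{MedCo} = 0 ⇒ P_{RxPlus} = 112/3 + (1/3)P_{MedCo}.
Similarly P_{MedCo} = 118/3 + (1/3)P_{RxPlus}.
Substituting the second reaction function into the first: P_{RxPlus} = 112/3 + (1/3)(118/3 + (1/3)P_{RxPlus}), which gives (8/9)P_{RxPlus} = 454/9 ⇒ P_{RxPlus} = 56.75.
Then P_{MedCo} = 118/3 + (1/3)·56.75 = 58.25.
q_{RxPlus} = 158 − 3·56.75 + 2·58.25 = 104.25.
Profit = (56.75 − 22)·104.25 = 3622.6875.

3622.6875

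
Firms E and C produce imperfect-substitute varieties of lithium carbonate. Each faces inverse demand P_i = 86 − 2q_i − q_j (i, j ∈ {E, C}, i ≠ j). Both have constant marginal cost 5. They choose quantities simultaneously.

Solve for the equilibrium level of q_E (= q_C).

16.2

Firm E's profit: π = q_E(86 − 2q_E − q_C) − 5q_E.
∂π/∂q_E = 81 − 4q_E − q_C = 0 ⇒ q_E = 20.25 − 0.25q_C.
By symmetry q_C = q_E; substituting into the reaction function, 1.25q_E = 20.25 and q_E = 16.2.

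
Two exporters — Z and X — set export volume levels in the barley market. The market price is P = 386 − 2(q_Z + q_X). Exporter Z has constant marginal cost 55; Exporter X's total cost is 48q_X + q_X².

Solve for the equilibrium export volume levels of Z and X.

65.5, 34.5

Exporter Z's profit: π = q_Z(386 − 2(q_Z + q_X)) − 55q_Z.
∂π/∂q_Z = 331 − 4q_Z − 2q_X = 0, so q_Z = 82.75 − 0.5q_X.
For X: ∂π/∂q_X = 338 − 6q_X − 2q_Z = 0 ⇒ q_X = 169/3 − (1/3)q_Z.
Solving the two reaction functions simultaneously: (1 − (−0.5)(−1/3))q_Z = 82.75 − 0.5·(169/3), so (5/6)q_Z = 655/12 and q_Z = 65.5.
Then q_X = 169/3 − (1/3)·65.5 = 34.5.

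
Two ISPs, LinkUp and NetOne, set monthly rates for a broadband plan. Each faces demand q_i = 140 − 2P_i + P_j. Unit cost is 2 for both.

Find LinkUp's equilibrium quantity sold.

LinkUp's profit: π = (P_{LinkUp} − 2)(140 − 2P_{LinkUp} + P_{NetOne}).
∂π/∂P_{LinkUp} = 144 − 4P_{LinkUp} + P_{NetOne} = 0 ⇒ P_{LinkUp} = 36 + 0.25P_{NetOne}.
The game is symmetric, so in equilibrium P_{NetOne} = P_{LinkUp}: the reaction function gives 0.75P_{LinkUp} = 36, hence P_{LinkUp} = 48.
q_{LinkUp} = 140 − 2·48 + 48 = 92.

92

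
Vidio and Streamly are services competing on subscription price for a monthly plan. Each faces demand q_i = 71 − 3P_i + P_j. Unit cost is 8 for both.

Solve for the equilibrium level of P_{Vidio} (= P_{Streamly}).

19

Vidio's profit: π = (P_{Vidio} − 8)(71 − 3P_{Vidio} + P_{Streamly}).
∂π/∂P_{Vidio} = 95 − 6P_{Vidio} + P_{Streamly} = 0 ⇒ P_{Vidio} = 95/6 + (1/6)P_{Streamly}.
By symmetry P_{Streamly} = P_{Vidio}; substituting into the reaction function, (5/6)P_{Vidio} = 95/6 and P_{Vidio} = 19.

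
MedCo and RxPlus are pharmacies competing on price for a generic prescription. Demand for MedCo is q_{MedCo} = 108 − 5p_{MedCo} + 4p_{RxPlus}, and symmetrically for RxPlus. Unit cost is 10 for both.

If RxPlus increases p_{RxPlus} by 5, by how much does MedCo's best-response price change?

MedCo's profit: π = (p_{MedCo} − 10)(108 − 5p_{MedCo} + 4p_{RxPlus}).
∂π/∂p_{MedCo} = 158 − 10p_{MedCo} + 4p_{RxPlus} = 0 ⇒ p_{MedCo} = 15.8 + 0.4p_{RxPlus}.
The reaction-function slope is 0.4, so a 5-unit rise in p_{RxPlus} moves p_{MedCo} by 0.4 × 5 = 2. MedCo's best response rises — the actions are strategic complements.

2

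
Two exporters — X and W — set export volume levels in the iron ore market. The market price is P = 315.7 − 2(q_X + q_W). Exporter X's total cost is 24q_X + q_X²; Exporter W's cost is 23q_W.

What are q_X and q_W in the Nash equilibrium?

29.07, 58.64

Exporter X's profit: π = q_X(315.7 − 2(q_X + q_W)) − 24q_X − q_X².
∂π/∂q_X = 291.7 − 6q_X − 2q_W = 0, so q_X = 2917/60 − (1/3)q_W.
For W: ∂π/∂q_W = 292.7 − 4q_W − 2q_X = 0 ⇒ q_W = 73.175 − 0.5q_X.
Substituting the second reaction function into the first: q_X = 2917/60 − (1/3)(73.175 − 0.5q_X), which gives (5/6)q_X = 24.225 ⇒ q_X = 29.07.
Then q_W = 73.175 − 0.5·29.07 = 58.64.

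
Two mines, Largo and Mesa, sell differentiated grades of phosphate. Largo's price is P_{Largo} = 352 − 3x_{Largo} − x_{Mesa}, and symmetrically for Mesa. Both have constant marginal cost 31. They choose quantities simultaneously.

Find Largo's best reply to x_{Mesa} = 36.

47.5

Mine Largo's profit: π = x_{Largo}(352 − 3x_{Largo} − x_{Mesa}) − 31x_{Largo}.
∂π/∂x_{Largo} = 321 − 6x_{Largo} − x_{Mesa} = 0 ⇒ x_{Largo} = 53.5 − (1/6)x_{Mesa}.
At x_{Mesa} = 36: x_{Largo} = 53.5 − (1/6)·36 = 47.5.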